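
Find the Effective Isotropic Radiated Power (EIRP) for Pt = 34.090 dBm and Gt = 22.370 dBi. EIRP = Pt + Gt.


EIRP = Pt + Gt = 34.090 + 22.370 = 56.46 dBm

56.46 dBm


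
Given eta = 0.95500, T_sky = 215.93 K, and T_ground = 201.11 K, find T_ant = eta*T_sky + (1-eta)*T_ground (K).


T_ant = 0.95500 * 215.93 + (1 - 0.95500) * 201.11 = 215.3 K

215.3 K


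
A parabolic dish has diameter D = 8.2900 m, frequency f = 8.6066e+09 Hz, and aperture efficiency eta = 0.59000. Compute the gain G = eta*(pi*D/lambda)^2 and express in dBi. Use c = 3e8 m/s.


lambda = c / f = 3.0000e+08 / 8.6066e+09 = 0.03485697 m
G_linear = 0.59000 * (pi * 8.2900 / 0.03485697)^2 = 329368.1
G_dBi = 10 * log10(329368.1) = 55.18 dBi

55.18 dBi


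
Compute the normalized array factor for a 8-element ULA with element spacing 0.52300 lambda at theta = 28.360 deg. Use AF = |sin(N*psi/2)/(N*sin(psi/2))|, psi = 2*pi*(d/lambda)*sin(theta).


psi = 2*pi*0.52300*sin(28.360 deg) = 1.560933 rad
AF = |sin(8*1.560933/2) / (8*sin(1.560933/2))| = 7.007e-03

7.007e-03


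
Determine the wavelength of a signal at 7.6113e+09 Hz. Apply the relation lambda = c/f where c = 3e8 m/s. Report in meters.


lambda = c / f = 3.0000e+08 / 7.6113e+09 = 0.03942 m

0.03942 m


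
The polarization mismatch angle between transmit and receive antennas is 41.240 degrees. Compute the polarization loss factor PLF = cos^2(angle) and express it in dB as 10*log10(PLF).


PLF_linear = cos^2(41.240 deg) = 0.5654361
PLF_dB = 10 * log10(0.5654361) = -2.476 dB

-2.476 dB


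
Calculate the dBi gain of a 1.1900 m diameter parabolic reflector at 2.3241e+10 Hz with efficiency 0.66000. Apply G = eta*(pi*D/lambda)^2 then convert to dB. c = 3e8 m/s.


lambda = c / f = 3.0000e+08 / 2.3241e+10 = 0.01290822 m
G_linear = 0.66000 * (pi * 1.1900 / 0.01290822)^2 = 55361.12
G_dBi = 10 * log10(55361.12) = 47.43 dBi

47.43 dBi


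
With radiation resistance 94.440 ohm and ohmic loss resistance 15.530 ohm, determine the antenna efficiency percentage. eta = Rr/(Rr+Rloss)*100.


eta = 94.440 / (94.440 + 15.530) * 100 = 85.88%

85.88%


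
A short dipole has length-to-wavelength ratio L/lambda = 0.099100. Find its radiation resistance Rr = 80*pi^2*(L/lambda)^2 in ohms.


Rr = 80 * pi^2 * (0.099100)^2 = 80 * 9.869604 * 9.820810e-03 = 7.754 ohm

7.754 ohm


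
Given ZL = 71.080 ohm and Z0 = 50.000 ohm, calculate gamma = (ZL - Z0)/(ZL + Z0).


gamma = (71.080 - 50.000) / (71.080 + 50.000) = 0.1741

0.1741


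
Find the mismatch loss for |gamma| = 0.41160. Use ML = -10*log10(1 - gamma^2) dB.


ML = -10 * log10(1 - 0.41160^2) = -10 * log10(0.83058544) = 0.8062 dB

0.8062 dB


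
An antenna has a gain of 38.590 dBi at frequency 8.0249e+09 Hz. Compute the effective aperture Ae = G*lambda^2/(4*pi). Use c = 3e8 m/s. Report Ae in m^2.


lambda = c / f = 3.0000e+08 / 8.0249e+09 = 0.03738364 m
G_linear = 10^(38.590/10) = 7227.698
Ae = G_linear * lambda^2 / (4*pi) = 7227.698 * 0.03738364^2 / (4*pi) = 0.8038 m^2

0.8038 m^2


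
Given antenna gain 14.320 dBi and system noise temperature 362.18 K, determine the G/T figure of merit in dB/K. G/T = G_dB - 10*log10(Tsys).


G/T = 14.320 - 10*log10(362.18) = 14.320 - 25.58924 = -11.27 dB/K

-11.27 dB/K


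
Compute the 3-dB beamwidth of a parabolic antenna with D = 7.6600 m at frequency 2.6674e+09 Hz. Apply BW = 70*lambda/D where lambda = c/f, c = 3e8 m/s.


lambda = c / f = 3.0000e+08 / 2.6674e+09 = 0.1124691 m
BW = 70 * 0.1124691 / 7.6600 = 1.028 deg

1.028 deg


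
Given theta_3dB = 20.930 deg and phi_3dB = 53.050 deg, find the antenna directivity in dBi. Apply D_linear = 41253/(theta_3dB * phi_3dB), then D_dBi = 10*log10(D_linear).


D_linear = 41253 / (20.930 * 53.050) = 37.15360
D_dBi = 10 * log10(37.15360) = 15.70 dBi

15.70 dBi


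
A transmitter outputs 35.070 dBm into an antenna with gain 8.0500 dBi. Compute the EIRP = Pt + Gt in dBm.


EIRP = Pt + Gt = 35.070 + 8.0500 = 43.12 dBm

43.12 dBm


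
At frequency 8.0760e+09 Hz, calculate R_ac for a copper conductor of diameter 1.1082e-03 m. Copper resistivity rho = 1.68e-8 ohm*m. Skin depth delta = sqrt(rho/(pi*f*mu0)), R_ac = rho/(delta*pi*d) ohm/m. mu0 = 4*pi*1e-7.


delta = sqrt(1.68e-8 / (pi * 8.0760e+09 * 4*pi*1e-7)) = 7.258997e-07 m
R_ac = 1.68e-8 / (7.258997e-07 * pi * 1.1082e-03) = 6.648 ohm/m

6.648 ohm/m


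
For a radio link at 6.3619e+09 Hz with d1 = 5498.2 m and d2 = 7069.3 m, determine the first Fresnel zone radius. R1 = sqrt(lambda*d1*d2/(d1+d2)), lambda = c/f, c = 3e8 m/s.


lambda = c / f = 3.0000e+08 / 6.3619e+09 = 0.04715572 m
R1 = sqrt(0.04715572 * 5498.2 * 7069.3 / (5498.2 + 7069.3)) = 12.08 m

12.08 m


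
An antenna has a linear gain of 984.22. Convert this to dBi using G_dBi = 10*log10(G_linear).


G_dBi = 10 * log10(984.22) = 29.93 dBi

29.93 dBi


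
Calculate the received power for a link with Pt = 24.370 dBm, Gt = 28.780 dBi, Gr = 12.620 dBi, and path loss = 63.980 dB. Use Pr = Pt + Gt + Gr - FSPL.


Pr = 24.370 + 28.780 + 12.620 - 63.980 = 1.79 dBm

1.79 dBm


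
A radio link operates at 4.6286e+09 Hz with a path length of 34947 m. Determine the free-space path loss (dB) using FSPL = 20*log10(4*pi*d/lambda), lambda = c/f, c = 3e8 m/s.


lambda = c / f = 3.0000e+08 / 4.6286e+09 = 0.06481441 m
FSPL = 20 * log10(4*pi*34947/0.06481441) = 136.6 dB

136.6 dB


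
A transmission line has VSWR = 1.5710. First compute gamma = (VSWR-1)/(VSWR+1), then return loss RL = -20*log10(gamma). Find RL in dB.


gamma = (1.5710 - 1) / (1.5710 + 1) = 0.2220926
RL = -20 * log10(0.2220926) = 13.07 dB

13.07 dB


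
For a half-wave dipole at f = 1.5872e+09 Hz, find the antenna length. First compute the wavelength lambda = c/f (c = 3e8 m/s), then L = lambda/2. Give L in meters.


lambda = c / f = 3.0000e+08 / 1.5872e+09 = 0.1890121 m
L = lambda / 2 = 0.1890121 / 2 = 0.09451 m

0.09451 m


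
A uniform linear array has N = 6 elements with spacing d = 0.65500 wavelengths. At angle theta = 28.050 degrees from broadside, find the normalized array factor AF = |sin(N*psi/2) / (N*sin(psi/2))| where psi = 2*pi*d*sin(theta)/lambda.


psi = 2*pi*0.65500*sin(28.050 deg) = 1.935274 rad
AF = |sin(6*1.935274/2) / (6*sin(1.935274/2))| = 0.09298

0.09298


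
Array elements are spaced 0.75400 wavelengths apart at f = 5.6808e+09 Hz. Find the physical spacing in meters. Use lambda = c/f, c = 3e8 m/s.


lambda = c / f = 3.0000e+08 / 5.6808e+09 = 0.05280946 m
d = 0.75400 * 0.05280946 = 0.03982 m

0.03982 m


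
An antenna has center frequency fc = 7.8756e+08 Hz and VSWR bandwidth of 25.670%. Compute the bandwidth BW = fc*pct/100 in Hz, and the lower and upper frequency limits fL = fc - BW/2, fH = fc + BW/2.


BW = 7.8756e+08 * 25.670/100 = 2.021667e+08 Hz
fL = 7.8756e+08 - 2.021667e+08/2 = 6.865e+08 Hz
fH = 7.8756e+08 + 2.021667e+08/2 = 8.886e+08 Hz

BW=2.022e+08 Hz, fL=6.865e+08 Hz, fH=8.886e+08 Hz


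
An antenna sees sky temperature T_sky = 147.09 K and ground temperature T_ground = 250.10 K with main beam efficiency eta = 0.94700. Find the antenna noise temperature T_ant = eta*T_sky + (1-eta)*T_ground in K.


T_ant = 0.94700 * 147.09 + (1 - 0.94700) * 250.10 = 152.5 K

152.5 K


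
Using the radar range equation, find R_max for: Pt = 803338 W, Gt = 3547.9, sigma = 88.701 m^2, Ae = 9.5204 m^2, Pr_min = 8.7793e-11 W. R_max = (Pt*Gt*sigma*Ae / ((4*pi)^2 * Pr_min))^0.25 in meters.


R^4 = 803338*3547.9*88.701*9.5204 / ((4*pi)^2 * 8.7793e-11) = 1.736096e+20
R_max = 1.736096e+20^0.25 = 114787 m

114787 m


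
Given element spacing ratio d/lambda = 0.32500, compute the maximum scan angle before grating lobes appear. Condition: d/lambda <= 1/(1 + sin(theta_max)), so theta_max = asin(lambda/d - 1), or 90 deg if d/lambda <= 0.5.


lambda/d - 1 = 1/0.32500 - 1 = 2.076923 >= 1
d/lambda <= 0.5, so the array can scan to endfire without grating lobes: theta_max = 90 deg

90 deg


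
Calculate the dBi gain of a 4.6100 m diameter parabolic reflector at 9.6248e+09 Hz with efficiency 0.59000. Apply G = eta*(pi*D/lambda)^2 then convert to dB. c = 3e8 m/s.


lambda = c / f = 3.0000e+08 / 9.6248e+09 = 0.03116948 m
G_linear = 0.59000 * (pi * 4.6100 / 0.03116948)^2 = 127378.0
G_dBi = 10 * log10(127378.0) = 51.05 dBi

51.05 dBi


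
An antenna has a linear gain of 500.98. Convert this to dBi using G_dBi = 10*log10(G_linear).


G_dBi = 10 * log10(500.98) = 27.00 dBi

27.00 dBi


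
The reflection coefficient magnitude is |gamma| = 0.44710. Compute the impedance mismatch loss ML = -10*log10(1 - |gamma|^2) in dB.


ML = -10 * log10(1 - 0.44710^2) = -10 * log10(0.80010159) = 0.9685 dB

0.9685 dB


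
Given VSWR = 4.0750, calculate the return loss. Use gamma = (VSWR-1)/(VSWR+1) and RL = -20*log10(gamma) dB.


gamma = (4.0750 - 1) / (4.0750 + 1) = 0.6059113
RL = -20 * log10(0.6059113) = 4.352 dB

4.352 dB


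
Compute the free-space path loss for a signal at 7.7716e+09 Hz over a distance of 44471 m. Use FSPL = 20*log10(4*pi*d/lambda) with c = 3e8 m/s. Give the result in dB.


lambda = c / f = 3.0000e+08 / 7.7716e+09 = 0.03860209 m
FSPL = 20 * log10(4*pi*44471/0.03860209) = 143.2 dB

143.2 dB


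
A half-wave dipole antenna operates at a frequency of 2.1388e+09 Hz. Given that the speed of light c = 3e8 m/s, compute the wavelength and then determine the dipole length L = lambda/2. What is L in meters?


lambda = c / f = 3.0000e+08 / 2.1388e+09 = 0.1402656 m
L = lambda / 2 = 0.1402656 / 2 = 0.07013 m

0.07013 m


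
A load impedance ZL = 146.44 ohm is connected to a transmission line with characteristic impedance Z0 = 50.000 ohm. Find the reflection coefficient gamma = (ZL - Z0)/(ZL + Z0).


gamma = (146.44 - 50.000) / (146.44 + 50.000) = 0.4909

0.4909


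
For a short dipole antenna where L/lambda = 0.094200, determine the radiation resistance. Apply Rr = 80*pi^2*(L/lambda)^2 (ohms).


Rr = 80 * pi^2 * (0.094200)^2 = 80 * 9.869604 * 8.873640e-03 = 7.006 ohm

7.006 ohm


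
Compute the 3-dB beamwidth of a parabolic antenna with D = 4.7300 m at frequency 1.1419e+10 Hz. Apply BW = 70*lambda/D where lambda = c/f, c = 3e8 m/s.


lambda = c / f = 3.0000e+08 / 1.1419e+10 = 0.02627200 m
BW = 70 * 0.02627200 / 4.7300 = 0.3888 deg

0.3888 deg


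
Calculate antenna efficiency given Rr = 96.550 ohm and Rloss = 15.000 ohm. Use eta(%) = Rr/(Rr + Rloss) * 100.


eta = 96.550 / (96.550 + 15.000) * 100 = 86.55%

86.55%


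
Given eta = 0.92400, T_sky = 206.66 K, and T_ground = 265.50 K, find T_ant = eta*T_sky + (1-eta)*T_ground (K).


T_ant = 0.92400 * 206.66 + (1 - 0.92400) * 265.50 = 211.1 K

211.1 K


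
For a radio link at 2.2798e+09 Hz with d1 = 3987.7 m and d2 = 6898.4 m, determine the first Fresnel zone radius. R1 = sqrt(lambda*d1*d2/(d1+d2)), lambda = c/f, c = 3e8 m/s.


lambda = c / f = 3.0000e+08 / 2.2798e+09 = 0.1315905 m
R1 = sqrt(0.1315905 * 3987.7 * 6898.4 / (3987.7 + 6898.4)) = 18.24 m

18.24 m


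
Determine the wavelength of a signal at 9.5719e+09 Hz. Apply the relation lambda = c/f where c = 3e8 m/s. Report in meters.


lambda = c / f = 3.0000e+08 / 9.5719e+09 = 0.03134 m

0.03134 m


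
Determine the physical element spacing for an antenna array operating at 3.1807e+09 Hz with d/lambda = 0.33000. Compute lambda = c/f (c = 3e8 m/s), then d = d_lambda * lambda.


lambda = c / f = 3.0000e+08 / 3.1807e+09 = 0.09431886 m
d = 0.33000 * 0.09431886 = 0.03113 m

0.03113 m


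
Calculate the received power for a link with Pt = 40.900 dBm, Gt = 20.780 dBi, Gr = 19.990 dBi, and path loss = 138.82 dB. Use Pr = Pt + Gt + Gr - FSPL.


Pr = 40.900 + 20.780 + 19.990 - 138.82 = -57.15 dBm

-57.15 dBm


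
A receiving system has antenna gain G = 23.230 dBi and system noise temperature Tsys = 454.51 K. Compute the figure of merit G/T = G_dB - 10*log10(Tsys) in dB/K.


G/T = 23.230 - 10*log10(454.51) = 23.230 - 26.57543 = -3.345 dB/K

-3.345 dB/K


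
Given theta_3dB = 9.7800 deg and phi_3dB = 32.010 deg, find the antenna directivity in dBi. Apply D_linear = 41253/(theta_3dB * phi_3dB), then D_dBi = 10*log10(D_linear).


D_linear = 41253 / (9.7800 * 32.010) = 131.7744
D_dBi = 10 * log10(131.7744) = 21.20 dBi

21.20 dBi


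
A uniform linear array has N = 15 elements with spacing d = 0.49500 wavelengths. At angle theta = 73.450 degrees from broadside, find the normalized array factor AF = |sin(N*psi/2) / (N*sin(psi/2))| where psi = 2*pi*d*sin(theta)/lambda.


psi = 2*pi*0.49500*sin(73.450 deg) = 2.981327 rad
AF = |sin(15*2.981327/2) / (15*sin(2.981327/2))| = 0.02411

0.02411


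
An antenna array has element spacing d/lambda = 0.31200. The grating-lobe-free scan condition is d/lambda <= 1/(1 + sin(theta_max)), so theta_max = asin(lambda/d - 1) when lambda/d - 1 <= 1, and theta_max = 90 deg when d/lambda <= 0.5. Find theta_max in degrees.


lambda/d - 1 = 1/0.31200 - 1 = 2.205128 >= 1
d/lambda <= 0.5, so the array can scan to endfire without grating lobes: theta_max = 90 deg

90 deg


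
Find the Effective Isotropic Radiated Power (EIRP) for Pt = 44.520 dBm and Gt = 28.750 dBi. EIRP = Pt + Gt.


EIRP = Pt + Gt = 44.520 + 28.750 = 73.27 dBm

73.27 dBm


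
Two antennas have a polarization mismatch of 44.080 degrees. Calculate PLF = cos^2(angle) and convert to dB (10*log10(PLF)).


PLF_linear = cos^2(44.080 deg) = 0.5160543
PLF_dB = 10 * log10(0.5160543) = -2.873 dB

-2.873 dB


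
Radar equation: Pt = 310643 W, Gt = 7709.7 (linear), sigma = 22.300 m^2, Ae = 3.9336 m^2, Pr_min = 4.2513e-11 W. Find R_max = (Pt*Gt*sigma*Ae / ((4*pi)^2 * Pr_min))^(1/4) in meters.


R^4 = 310643*7709.7*22.300*3.9336 / ((4*pi)^2 * 4.2513e-11) = 3.129339e+19
R_max = 3.129339e+19^0.25 = 74793 m

74793 m


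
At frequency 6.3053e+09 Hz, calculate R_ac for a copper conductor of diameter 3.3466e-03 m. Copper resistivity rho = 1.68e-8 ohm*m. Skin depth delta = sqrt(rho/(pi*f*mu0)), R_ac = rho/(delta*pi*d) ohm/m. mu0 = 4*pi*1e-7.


delta = sqrt(1.68e-8 / (pi * 6.3053e+09 * 4*pi*1e-7)) = 8.215271e-07 m
R_ac = 1.68e-8 / (8.215271e-07 * pi * 3.3466e-03) = 1.945 ohm/m

1.945 ohm/m


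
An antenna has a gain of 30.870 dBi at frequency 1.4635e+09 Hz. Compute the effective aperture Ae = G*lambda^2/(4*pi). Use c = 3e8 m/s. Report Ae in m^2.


lambda = c / f = 3.0000e+08 / 1.4635e+09 = 0.2049880 m
G_linear = 10^(30.870/10) = 1221.800
Ae = G_linear * lambda^2 / (4*pi) = 1221.800 * 0.2049880^2 / (4*pi) = 4.086 m^2

4.086 m^2


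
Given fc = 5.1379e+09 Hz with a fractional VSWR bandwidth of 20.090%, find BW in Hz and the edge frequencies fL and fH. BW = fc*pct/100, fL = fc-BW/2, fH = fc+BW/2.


BW = 5.1379e+09 * 20.090/100 = 1.032204e+09 Hz
fL = 5.1379e+09 - 1.032204e+09/2 = 4.622e+09 Hz
fH = 5.1379e+09 + 1.032204e+09/2 = 5.654e+09 Hz

BW=1.032e+09 Hz, fL=4.622e+09 Hz, fH=5.654e+09 Hz


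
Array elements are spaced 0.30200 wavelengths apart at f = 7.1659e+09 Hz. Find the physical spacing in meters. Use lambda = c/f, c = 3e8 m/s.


lambda = c / f = 3.0000e+08 / 7.1659e+09 = 0.04186494 m
d = 0.30200 * 0.04186494 = 0.01264 m

0.01264 m


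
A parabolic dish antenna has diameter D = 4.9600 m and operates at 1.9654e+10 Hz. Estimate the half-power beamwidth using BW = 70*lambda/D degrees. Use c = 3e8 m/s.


lambda = c / f = 3.0000e+08 / 1.9654e+10 = 0.01526407 m
BW = 70 * 0.01526407 / 4.9600 = 0.2154 deg

0.2154 deg


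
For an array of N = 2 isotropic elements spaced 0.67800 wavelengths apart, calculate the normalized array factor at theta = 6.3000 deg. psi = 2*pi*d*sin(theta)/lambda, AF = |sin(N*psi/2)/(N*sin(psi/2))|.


psi = 2*pi*0.67800*sin(6.3000 deg) = 0.4674681 rad
AF = |sin(2*0.4674681/2) / (2*sin(0.4674681/2))| = 0.9728

0.9728


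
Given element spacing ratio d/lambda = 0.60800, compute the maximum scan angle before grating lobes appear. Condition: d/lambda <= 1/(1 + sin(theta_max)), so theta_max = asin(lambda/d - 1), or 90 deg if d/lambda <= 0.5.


lambda/d - 1 = 1/0.60800 - 1 = 0.6447368
theta_max = asin(0.6447368) = 40.15 deg

40.15 deg


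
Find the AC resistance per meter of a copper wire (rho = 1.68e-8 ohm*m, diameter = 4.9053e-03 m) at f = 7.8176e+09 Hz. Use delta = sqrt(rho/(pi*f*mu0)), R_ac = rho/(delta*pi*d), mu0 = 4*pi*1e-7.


delta = sqrt(1.68e-8 / (pi * 7.8176e+09 * 4*pi*1e-7)) = 7.377990e-07 m
R_ac = 1.68e-8 / (7.377990e-07 * pi * 4.9053e-03) = 1.478 ohm/m

1.478 ohm/m


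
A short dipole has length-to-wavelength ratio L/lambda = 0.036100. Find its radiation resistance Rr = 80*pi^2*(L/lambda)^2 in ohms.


Rr = 80 * pi^2 * (0.036100)^2 = 80 * 9.869604 * 1.303210e-03 = 1.029 ohm

1.029 ohm


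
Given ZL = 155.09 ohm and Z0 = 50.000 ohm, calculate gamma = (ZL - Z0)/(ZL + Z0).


gamma = (155.09 - 50.000) / (155.09 + 50.000) = 0.5124

0.5124


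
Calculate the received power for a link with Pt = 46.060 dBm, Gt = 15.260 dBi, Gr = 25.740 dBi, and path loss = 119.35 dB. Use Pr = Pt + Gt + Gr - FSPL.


Pr = 46.060 + 15.260 + 25.740 - 119.35 = -32.29 dBm

-32.29 dBm


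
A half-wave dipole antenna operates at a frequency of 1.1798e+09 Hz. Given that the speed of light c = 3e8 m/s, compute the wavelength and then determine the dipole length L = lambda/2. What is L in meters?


lambda = c / f = 3.0000e+08 / 1.1798e+09 = 0.2542804 m
L = lambda / 2 = 0.2542804 / 2 = 0.1271 m

0.1271 m


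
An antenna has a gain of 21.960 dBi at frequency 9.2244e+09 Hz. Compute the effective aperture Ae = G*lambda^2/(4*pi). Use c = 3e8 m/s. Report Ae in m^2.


lambda = c / f = 3.0000e+08 / 9.2244e+09 = 0.03252244 m
G_linear = 10^(21.960/10) = 157.0363
Ae = G_linear * lambda^2 / (4*pi) = 157.0363 * 0.03252244^2 / (4*pi) = 0.01322 m^2

0.01322 m^2


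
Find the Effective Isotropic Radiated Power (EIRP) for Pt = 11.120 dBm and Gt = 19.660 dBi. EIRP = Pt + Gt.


EIRP = Pt + Gt = 11.120 + 19.660 = 30.78 dBm

30.78 dBm


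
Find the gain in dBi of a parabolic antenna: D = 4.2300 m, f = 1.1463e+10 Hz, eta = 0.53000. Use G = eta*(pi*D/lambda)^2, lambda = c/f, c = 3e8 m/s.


lambda = c / f = 3.0000e+08 / 1.1463e+10 = 0.02617116 m
G_linear = 0.53000 * (pi * 4.2300 / 0.02617116)^2 = 136650.2
G_dBi = 10 * log10(136650.2) = 51.36 dBi

51.36 dBi


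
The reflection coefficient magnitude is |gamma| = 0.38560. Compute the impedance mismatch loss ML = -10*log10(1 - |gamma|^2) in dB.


ML = -10 * log10(1 - 0.38560^2) = -10 * log10(0.85131264) = 0.6991 dB

0.6991 dB


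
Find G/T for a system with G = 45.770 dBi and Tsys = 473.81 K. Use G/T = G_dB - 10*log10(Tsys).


G/T = 45.770 - 10*log10(473.81) = 45.770 - 26.75604 = 19.01 dB/K

19.01 dB/K


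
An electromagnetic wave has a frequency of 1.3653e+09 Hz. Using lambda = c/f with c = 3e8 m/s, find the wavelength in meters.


lambda = c / f = 3.0000e+08 / 1.3653e+09 = 0.2197 m

0.2197 m


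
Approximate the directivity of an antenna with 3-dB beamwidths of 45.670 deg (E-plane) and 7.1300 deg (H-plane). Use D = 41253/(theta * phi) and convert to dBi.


D_linear = 41253 / (45.670 * 7.1300) = 126.6879
D_dBi = 10 * log10(126.6879) = 21.03 dBi

21.03 dBi


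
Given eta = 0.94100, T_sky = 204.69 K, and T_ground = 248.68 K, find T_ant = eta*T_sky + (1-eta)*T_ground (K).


T_ant = 0.94100 * 204.69 + (1 - 0.94100) * 248.68 = 207.3 K

207.3 K


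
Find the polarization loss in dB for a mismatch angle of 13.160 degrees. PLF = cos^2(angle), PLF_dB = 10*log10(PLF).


PLF_linear = cos^2(13.160 deg) = 0.9481659
PLF_dB = 10 * log10(0.9481659) = -0.2312 dB

-0.2312 dB


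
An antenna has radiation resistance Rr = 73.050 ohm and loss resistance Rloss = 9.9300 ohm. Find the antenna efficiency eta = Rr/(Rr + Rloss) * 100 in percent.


eta = 73.050 / (73.050 + 9.9300) * 100 = 88.03%

88.03%


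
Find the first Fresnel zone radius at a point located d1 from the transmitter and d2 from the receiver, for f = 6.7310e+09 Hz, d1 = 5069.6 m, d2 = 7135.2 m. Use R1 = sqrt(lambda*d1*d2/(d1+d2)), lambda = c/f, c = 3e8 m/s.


lambda = c / f = 3.0000e+08 / 6.7310e+09 = 0.04456990 m
R1 = sqrt(0.04456990 * 5069.6 * 7135.2 / (5069.6 + 7135.2)) = 11.49 m

11.49 m


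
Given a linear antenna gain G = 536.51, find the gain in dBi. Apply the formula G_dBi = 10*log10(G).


G_dBi = 10 * log10(536.51) = 27.30 dBi

27.30 dBi


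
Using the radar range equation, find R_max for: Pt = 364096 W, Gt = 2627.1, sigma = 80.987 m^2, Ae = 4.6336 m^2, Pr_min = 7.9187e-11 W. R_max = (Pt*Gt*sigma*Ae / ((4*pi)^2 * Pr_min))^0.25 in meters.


R^4 = 364096*2627.1*80.987*4.6336 / ((4*pi)^2 * 7.9187e-11) = 2.870468e+19
R_max = 2.870468e+19^0.25 = 73196 m

73196 m


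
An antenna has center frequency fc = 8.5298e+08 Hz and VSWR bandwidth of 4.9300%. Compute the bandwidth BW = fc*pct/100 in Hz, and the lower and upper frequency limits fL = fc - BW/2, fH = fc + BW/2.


BW = 8.5298e+08 * 4.9300/100 = 4.205191e+07 Hz
fL = 8.5298e+08 - 4.205191e+07/2 = 8.320e+08 Hz
fH = 8.5298e+08 + 4.205191e+07/2 = 8.740e+08 Hz

BW=4.205e+07 Hz, fL=8.320e+08 Hz, fH=8.740e+08 Hz


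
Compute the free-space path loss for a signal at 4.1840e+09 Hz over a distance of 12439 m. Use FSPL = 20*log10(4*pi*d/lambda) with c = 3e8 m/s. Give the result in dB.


lambda = c / f = 3.0000e+08 / 4.1840e+09 = 0.07170172 m
FSPL = 20 * log10(4*pi*12439/0.07170172) = 126.8 dB

126.8 dB


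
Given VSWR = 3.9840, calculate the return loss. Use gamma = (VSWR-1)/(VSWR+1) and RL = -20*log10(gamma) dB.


gamma = (3.9840 - 1) / (3.9840 + 1) = 0.5987159
RL = -20 * log10(0.5987159) = 4.456 dB

4.456 dB


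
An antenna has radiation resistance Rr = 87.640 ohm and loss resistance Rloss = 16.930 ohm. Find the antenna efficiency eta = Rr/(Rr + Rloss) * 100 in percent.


eta = 87.640 / (87.640 + 16.930) * 100 = 83.81%

83.81%


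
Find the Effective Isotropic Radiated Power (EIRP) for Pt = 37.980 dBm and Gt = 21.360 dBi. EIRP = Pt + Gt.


EIRP = Pt + Gt = 37.980 + 21.360 = 59.34 dBm

59.34 dBm


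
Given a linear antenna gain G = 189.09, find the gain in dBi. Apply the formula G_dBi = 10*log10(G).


G_dBi = 10 * log10(189.09) = 22.77 dBi

22.77 dBi


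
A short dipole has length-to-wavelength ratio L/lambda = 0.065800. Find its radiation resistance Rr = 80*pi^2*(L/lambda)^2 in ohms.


Rr = 80 * pi^2 * (0.065800)^2 = 80 * 9.869604 * 4.329640e-03 = 3.419 ohm

3.419 ohm


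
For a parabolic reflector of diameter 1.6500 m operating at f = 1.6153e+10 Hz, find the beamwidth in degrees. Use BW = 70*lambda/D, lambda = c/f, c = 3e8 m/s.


lambda = c / f = 3.0000e+08 / 1.6153e+10 = 0.01857240 m
BW = 70 * 0.01857240 / 1.6500 = 0.7879 deg

0.7879 deg


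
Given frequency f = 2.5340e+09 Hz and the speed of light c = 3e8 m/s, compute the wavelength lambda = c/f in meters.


lambda = c / f = 3.0000e+08 / 2.5340e+09 = 0.1184 m

0.1184 m


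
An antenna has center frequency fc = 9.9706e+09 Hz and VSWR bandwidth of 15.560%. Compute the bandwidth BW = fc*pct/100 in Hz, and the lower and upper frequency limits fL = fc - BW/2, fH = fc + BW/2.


BW = 9.9706e+09 * 15.560/100 = 1.551425e+09 Hz
fL = 9.9706e+09 - 1.551425e+09/2 = 9.195e+09 Hz
fH = 9.9706e+09 + 1.551425e+09/2 = 1.075e+10 Hz

BW=1.551e+09 Hz, fL=9.195e+09 Hz, fH=1.075e+10 Hz


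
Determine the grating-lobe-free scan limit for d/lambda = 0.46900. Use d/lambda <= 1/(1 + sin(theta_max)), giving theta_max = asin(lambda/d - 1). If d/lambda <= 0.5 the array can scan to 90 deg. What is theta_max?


lambda/d - 1 = 1/0.46900 - 1 = 1.132196 >= 1
d/lambda <= 0.5, so the array can scan to endfire without grating lobes: theta_max = 90 deg

90 deg


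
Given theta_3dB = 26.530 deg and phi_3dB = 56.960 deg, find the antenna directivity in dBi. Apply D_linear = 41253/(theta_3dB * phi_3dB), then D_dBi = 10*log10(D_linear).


D_linear = 41253 / (26.530 * 56.960) = 27.29910
D_dBi = 10 * log10(27.29910) = 14.36 dBi

14.36 dBi


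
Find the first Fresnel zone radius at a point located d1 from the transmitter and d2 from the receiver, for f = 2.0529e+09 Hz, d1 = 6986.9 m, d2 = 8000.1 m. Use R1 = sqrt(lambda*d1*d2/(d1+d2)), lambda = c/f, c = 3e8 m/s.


lambda = c / f = 3.0000e+08 / 2.0529e+09 = 0.1461347 m
R1 = sqrt(0.1461347 * 6986.9 * 8000.1 / (6986.9 + 8000.1)) = 23.35 m

23.35 m


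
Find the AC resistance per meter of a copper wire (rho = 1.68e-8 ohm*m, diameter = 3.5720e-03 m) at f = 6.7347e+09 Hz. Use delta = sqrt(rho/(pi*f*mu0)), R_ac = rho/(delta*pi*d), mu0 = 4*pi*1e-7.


delta = sqrt(1.68e-8 / (pi * 6.7347e+09 * 4*pi*1e-7)) = 7.949058e-07 m
R_ac = 1.68e-8 / (7.949058e-07 * pi * 3.5720e-03) = 1.883 ohm/m

1.883 ohm/m


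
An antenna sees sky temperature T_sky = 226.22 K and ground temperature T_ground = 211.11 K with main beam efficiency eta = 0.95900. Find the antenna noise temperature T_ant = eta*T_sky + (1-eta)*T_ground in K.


T_ant = 0.95900 * 226.22 + (1 - 0.95900) * 211.11 = 225.6 K

225.6 K


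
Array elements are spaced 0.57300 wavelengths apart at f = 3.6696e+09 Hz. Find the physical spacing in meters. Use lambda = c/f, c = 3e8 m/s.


lambda = c / f = 3.0000e+08 / 3.6696e+09 = 0.08175278 m
d = 0.57300 * 0.08175278 = 0.04684 m

0.04684 m


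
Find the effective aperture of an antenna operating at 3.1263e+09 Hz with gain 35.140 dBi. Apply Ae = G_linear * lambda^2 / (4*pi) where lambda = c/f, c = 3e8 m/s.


lambda = c / f = 3.0000e+08 / 3.1263e+09 = 0.09596008 m
G_linear = 10^(35.140/10) = 3265.878
Ae = G_linear * lambda^2 / (4*pi) = 3265.878 * 0.09596008^2 / (4*pi) = 2.393 m^2

2.393 m^2


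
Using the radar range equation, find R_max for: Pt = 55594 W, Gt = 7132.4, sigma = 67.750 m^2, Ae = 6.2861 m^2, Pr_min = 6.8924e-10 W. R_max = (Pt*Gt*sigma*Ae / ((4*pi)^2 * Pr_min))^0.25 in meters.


R^4 = 55594*7132.4*67.750*6.2861 / ((4*pi)^2 * 6.8924e-10) = 1.551544e+18
R_max = 1.551544e+18^0.25 = 35293 m

35293 m


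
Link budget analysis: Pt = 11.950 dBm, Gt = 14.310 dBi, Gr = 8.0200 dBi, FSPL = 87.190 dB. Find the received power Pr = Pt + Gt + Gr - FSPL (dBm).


Pr = 11.950 + 14.310 + 8.0200 - 87.190 = -52.91 dBm

-52.91 dBm


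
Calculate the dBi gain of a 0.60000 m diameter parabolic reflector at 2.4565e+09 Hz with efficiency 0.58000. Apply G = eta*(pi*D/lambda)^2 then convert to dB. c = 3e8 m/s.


lambda = c / f = 3.0000e+08 / 2.4565e+09 = 0.1221250 m
G_linear = 0.58000 * (pi * 0.60000 / 0.1221250)^2 = 138.1723
G_dBi = 10 * log10(138.1723) = 21.40 dBi

21.40 dBi


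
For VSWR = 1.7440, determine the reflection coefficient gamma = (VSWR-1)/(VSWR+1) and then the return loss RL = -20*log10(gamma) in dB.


gamma = (1.7440 - 1) / (1.7440 + 1) = 0.2711370
RL = -20 * log10(0.2711370) = 11.34 dB

11.34 dB


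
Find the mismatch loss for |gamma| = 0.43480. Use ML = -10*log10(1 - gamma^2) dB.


ML = -10 * log10(1 - 0.43480^2) = -10 * log10(0.81094896) = 0.9101 dB

0.9101 dB


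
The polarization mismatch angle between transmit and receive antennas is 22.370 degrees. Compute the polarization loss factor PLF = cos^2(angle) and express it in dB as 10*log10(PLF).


PLF_linear = cos^2(22.370 deg) = 0.8551541
PLF_dB = 10 * log10(0.8551541) = -0.6796 dB

-0.6796 dB


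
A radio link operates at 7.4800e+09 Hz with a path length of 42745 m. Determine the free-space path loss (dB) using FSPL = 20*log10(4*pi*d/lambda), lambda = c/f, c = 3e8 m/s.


lambda = c / f = 3.0000e+08 / 7.4800e+09 = 0.04010695 m
FSPL = 20 * log10(4*pi*42745/0.04010695) = 142.5 dB

142.5 dB


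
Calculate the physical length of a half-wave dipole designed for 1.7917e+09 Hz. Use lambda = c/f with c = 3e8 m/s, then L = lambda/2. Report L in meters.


lambda = c / f = 3.0000e+08 / 1.7917e+09 = 0.1674387 m
L = lambda / 2 = 0.1674387 / 2 = 0.08372 m

0.08372 m


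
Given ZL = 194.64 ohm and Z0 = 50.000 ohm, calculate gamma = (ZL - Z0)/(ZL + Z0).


gamma = (194.64 - 50.000) / (194.64 + 50.000) = 0.5912

0.5912


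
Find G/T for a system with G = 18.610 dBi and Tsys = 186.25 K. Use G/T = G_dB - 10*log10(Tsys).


G/T = 18.610 - 10*log10(186.25) = 18.610 - 22.70096 = -4.091 dB/K

-4.091 dB/K


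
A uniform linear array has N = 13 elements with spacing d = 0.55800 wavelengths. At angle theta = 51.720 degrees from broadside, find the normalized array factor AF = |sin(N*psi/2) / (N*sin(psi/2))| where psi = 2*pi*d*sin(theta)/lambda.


psi = 2*pi*0.55800*sin(51.720 deg) = 2.752198 rad
AF = |sin(13*2.752198/2) / (13*sin(2.752198/2))| = 0.06424

0.06424


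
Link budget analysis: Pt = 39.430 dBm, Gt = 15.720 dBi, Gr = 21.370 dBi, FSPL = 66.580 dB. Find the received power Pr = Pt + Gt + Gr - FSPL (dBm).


Pr = 39.430 + 15.720 + 21.370 - 66.580 = 9.94 dBm

9.94 dBm


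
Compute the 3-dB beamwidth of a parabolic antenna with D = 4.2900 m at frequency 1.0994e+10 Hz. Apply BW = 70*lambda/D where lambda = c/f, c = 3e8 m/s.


lambda = c / f = 3.0000e+08 / 1.0994e+10 = 0.02728761 m
BW = 70 * 0.02728761 / 4.2900 = 0.4453 deg

0.4453 deg


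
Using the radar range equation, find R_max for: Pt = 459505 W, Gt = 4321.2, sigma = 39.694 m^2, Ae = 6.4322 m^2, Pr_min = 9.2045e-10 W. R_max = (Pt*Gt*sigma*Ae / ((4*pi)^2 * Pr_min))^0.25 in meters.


R^4 = 459505*4321.2*39.694*6.4322 / ((4*pi)^2 * 9.2045e-10) = 3.487860e+18
R_max = 3.487860e+18^0.25 = 43216 m

43216 m


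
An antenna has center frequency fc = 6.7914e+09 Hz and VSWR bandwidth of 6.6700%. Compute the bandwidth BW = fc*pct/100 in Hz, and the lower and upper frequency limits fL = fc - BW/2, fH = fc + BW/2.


BW = 6.7914e+09 * 6.6700/100 = 4.529864e+08 Hz
fL = 6.7914e+09 - 4.529864e+08/2 = 6.565e+09 Hz
fH = 6.7914e+09 + 4.529864e+08/2 = 7.018e+09 Hz

BW=4.530e+08 Hz, fL=6.565e+09 Hz, fH=7.018e+09 Hz


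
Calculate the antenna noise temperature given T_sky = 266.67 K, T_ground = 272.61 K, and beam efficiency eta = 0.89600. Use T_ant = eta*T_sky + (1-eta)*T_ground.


T_ant = 0.89600 * 266.67 + (1 - 0.89600) * 272.61 = 267.3 K

267.3 K


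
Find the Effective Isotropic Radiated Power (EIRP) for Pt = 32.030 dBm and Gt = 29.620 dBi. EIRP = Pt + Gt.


EIRP = Pt + Gt = 32.030 + 29.620 = 61.65 dBm

61.65 dBm


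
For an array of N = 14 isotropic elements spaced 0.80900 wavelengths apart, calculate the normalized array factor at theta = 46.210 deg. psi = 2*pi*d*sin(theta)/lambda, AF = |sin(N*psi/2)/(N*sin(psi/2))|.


psi = 2*pi*0.80900*sin(46.210 deg) = 3.669391 rad
AF = |sin(14*3.669391/2) / (14*sin(3.669391/2))| = 0.03886

0.03886


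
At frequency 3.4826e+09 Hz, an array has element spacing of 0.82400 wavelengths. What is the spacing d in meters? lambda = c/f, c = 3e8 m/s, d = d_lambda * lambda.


lambda = c / f = 3.0000e+08 / 3.4826e+09 = 0.08614254 m
d = 0.82400 * 0.08614254 = 0.07098 m

0.07098 m


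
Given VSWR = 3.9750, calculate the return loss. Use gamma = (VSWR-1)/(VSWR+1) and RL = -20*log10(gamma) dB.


gamma = (3.9750 - 1) / (3.9750 + 1) = 0.5979899
RL = -20 * log10(0.5979899) = 4.466 dB

4.466 dB


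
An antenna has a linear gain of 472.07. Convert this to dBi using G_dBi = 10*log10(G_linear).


G_dBi = 10 * log10(472.07) = 26.74 dBi

26.74 dBi


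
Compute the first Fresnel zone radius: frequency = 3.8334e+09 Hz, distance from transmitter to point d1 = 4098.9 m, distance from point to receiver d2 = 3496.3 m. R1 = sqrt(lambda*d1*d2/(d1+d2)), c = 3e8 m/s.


lambda = c / f = 3.0000e+08 / 3.8334e+09 = 0.07825951 m
R1 = sqrt(0.07825951 * 4098.9 * 3496.3 / (4098.9 + 3496.3)) = 12.15 m

12.15 m


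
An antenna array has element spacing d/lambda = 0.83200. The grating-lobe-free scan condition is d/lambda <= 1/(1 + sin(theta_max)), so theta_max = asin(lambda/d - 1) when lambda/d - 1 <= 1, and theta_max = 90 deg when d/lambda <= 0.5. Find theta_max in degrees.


lambda/d - 1 = 1/0.83200 - 1 = 0.2019231
theta_max = asin(0.2019231) = 11.65 deg

11.65 deg


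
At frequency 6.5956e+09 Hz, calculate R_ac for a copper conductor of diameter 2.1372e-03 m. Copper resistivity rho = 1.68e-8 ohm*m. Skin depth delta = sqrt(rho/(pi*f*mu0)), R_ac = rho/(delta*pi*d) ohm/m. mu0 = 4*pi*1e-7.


delta = sqrt(1.68e-8 / (pi * 6.5956e+09 * 4*pi*1e-7)) = 8.032442e-07 m
R_ac = 1.68e-8 / (8.032442e-07 * pi * 2.1372e-03) = 3.115 ohm/m

3.115 ohm/m


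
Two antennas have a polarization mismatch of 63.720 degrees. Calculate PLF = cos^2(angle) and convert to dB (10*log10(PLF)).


PLF_linear = cos^2(63.720 deg) = 0.1960349
PLF_dB = 10 * log10(0.1960349) = -7.077 dB

-7.077 dB


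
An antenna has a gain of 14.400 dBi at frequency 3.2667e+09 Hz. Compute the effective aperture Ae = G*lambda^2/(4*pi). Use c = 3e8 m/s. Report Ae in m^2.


lambda = c / f = 3.0000e+08 / 3.2667e+09 = 0.09183580 m
G_linear = 10^(14.400/10) = 27.54229
Ae = G_linear * lambda^2 / (4*pi) = 27.54229 * 0.09183580^2 / (4*pi) = 0.01848 m^2

0.01848 m^2


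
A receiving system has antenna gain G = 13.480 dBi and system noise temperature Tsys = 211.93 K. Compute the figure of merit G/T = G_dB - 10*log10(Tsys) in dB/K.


G/T = 13.480 - 10*log10(211.93) = 13.480 - 23.26192 = -9.782 dB/K

-9.782 dB/K


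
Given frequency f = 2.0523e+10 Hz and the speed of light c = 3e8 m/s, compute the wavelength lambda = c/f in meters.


lambda = c / f = 3.0000e+08 / 2.0523e+10 = 0.01462 m

0.01462 m


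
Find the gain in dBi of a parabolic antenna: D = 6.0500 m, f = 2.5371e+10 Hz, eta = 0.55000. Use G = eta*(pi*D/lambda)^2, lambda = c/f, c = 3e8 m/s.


lambda = c / f = 3.0000e+08 / 2.5371e+10 = 0.01182452 m
G_linear = 0.55000 * (pi * 6.0500 / 0.01182452)^2 = 1.421039e+06
G_dBi = 10 * log10(1.421039e+06) = 61.53 dBi

61.53 dBi


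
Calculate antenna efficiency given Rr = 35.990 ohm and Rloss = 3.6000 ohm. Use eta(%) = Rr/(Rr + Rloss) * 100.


eta = 35.990 / (35.990 + 3.6000) * 100 = 90.91%

90.91%


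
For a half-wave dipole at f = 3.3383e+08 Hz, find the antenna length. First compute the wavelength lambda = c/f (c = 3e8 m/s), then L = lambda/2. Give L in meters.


lambda = c / f = 3.0000e+08 / 3.3383e+08 = 0.8986610 m
L = lambda / 2 = 0.8986610 / 2 = 0.4493 m

0.4493 m


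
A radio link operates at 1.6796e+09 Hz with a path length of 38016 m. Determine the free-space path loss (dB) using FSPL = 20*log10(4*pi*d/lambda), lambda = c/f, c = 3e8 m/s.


lambda = c / f = 3.0000e+08 / 1.6796e+09 = 0.1786140 m
FSPL = 20 * log10(4*pi*38016/0.1786140) = 128.5 dB

128.5 dB


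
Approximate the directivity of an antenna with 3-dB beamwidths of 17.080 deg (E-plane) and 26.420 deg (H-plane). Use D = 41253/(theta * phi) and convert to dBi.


D_linear = 41253 / (17.080 * 26.420) = 91.41866
D_dBi = 10 * log10(91.41866) = 19.61 dBi

19.61 dBi


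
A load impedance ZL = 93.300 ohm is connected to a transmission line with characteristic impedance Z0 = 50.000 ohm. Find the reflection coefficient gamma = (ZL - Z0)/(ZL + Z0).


gamma = (93.300 - 50.000) / (93.300 + 50.000) = 0.3022

0.3022


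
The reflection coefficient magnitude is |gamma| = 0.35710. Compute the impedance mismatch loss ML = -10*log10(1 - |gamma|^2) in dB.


ML = -10 * log10(1 - 0.35710^2) = -10 * log10(0.87247959) = 0.5924 dB

0.5924 dB


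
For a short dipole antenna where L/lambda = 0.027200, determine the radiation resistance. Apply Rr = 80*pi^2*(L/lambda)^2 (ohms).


Rr = 80 * pi^2 * (0.027200)^2 = 80 * 9.869604 * 7.398400e-04 = 0.5842 ohm

0.5842 ohm


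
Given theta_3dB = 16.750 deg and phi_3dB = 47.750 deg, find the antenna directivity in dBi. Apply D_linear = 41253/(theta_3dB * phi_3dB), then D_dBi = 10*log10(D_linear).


D_linear = 41253 / (16.750 * 47.750) = 51.57834
D_dBi = 10 * log10(51.57834) = 17.12 dBi

17.12 dBi


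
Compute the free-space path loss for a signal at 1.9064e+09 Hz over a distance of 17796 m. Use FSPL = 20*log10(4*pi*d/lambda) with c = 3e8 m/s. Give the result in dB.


lambda = c / f = 3.0000e+08 / 1.9064e+09 = 0.1573647 m
FSPL = 20 * log10(4*pi*17796/0.1573647) = 123.1 dB

123.1 dB


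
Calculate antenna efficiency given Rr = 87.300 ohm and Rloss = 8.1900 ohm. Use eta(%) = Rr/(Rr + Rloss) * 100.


eta = 87.300 / (87.300 + 8.1900) * 100 = 91.42%

91.42%


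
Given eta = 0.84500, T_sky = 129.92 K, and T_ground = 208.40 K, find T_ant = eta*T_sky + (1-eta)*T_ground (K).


T_ant = 0.84500 * 129.92 + (1 - 0.84500) * 208.40 = 142.1 K

142.1 K


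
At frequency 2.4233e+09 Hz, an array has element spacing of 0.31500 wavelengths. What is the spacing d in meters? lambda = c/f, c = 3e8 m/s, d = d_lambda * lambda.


lambda = c / f = 3.0000e+08 / 2.4233e+09 = 0.1237981 m
d = 0.31500 * 0.1237981 = 0.03900 m

0.03900 m


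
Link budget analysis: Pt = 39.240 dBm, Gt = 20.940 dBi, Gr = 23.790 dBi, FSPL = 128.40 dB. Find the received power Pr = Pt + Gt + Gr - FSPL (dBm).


Pr = 39.240 + 20.940 + 23.790 - 128.40 = -44.43 dBm

-44.43 dBm


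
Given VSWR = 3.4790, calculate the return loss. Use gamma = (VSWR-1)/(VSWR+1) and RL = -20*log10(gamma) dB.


gamma = (3.4790 - 1) / (3.4790 + 1) = 0.5534718
RL = -20 * log10(0.5534718) = 5.138 dB

5.138 dB


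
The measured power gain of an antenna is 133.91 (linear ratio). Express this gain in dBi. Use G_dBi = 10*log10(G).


G_dBi = 10 * log10(133.91) = 21.27 dBi

21.27 dBi


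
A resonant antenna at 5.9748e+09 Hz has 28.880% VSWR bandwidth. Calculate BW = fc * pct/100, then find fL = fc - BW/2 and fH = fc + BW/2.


BW = 5.9748e+09 * 28.880/100 = 1.725522e+09 Hz
fL = 5.9748e+09 - 1.725522e+09/2 = 5.112e+09 Hz
fH = 5.9748e+09 + 1.725522e+09/2 = 6.838e+09 Hz

BW=1.726e+09 Hz, fL=5.112e+09 Hz, fH=6.838e+09 Hz


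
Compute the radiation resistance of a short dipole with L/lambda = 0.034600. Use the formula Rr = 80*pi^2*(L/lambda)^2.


Rr = 80 * pi^2 * (0.034600)^2 = 80 * 9.869604 * 1.197160e-03 = 0.9452 ohm

0.9452 ohm


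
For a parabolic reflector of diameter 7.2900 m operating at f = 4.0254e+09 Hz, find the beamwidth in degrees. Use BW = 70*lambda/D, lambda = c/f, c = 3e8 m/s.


lambda = c / f = 3.0000e+08 / 4.0254e+09 = 0.07452676 m
BW = 70 * 0.07452676 / 7.2900 = 0.7156 deg

0.7156 deg


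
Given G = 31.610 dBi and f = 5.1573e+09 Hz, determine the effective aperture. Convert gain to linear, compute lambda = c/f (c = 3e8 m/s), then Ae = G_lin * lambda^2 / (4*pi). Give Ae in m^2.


lambda = c / f = 3.0000e+08 / 5.1573e+09 = 0.05816997 m
G_linear = 10^(31.610/10) = 1448.772
Ae = G_linear * lambda^2 / (4*pi) = 1448.772 * 0.05816997^2 / (4*pi) = 0.3901 m^2

0.3901 m^2


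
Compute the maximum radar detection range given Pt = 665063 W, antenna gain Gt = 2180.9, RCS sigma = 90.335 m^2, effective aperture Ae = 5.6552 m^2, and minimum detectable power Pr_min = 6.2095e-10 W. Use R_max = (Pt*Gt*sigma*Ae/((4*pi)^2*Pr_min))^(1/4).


R^4 = 665063*2180.9*90.335*5.6552 / ((4*pi)^2 * 6.2095e-10) = 7.556596e+18
R_max = 7.556596e+18^0.25 = 52430 m

52430 m


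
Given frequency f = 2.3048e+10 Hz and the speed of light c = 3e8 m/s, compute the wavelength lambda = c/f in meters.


lambda = c / f = 3.0000e+08 / 2.3048e+10 = 0.01302 m

0.01302 m


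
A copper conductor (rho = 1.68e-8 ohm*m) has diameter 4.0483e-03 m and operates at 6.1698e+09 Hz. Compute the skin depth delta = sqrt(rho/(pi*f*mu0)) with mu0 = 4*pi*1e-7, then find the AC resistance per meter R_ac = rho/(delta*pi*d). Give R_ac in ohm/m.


delta = sqrt(1.68e-8 / (pi * 6.1698e+09 * 4*pi*1e-7)) = 8.304992e-07 m
R_ac = 1.68e-8 / (8.304992e-07 * pi * 4.0483e-03) = 1.591 ohm/m

1.591 ohm/m


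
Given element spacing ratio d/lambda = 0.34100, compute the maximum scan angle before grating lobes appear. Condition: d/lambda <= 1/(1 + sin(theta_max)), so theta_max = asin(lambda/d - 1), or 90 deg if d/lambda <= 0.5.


lambda/d - 1 = 1/0.34100 - 1 = 1.932551 >= 1
d/lambda <= 0.5, so the array can scan to endfire without grating lobes: theta_max = 90 deg

90 deg


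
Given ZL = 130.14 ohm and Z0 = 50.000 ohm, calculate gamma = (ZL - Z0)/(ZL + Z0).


gamma = (130.14 - 50.000) / (130.14 + 50.000) = 0.4449

0.4449
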